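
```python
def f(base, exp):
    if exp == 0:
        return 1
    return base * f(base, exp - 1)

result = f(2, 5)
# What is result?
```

f(2, 5) = 2 * 2 * 2 * 2 * 2 = 32

Answer: 32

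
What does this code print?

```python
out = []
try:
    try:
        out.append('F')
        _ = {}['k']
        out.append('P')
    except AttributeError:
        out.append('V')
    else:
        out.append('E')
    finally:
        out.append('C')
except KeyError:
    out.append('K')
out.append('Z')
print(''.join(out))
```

Execution trace: 'F' (try body) → 'C' (finally) → 'K' (outer except KeyError) → 'Z' (after the try/except). Output: FCKZ

Answer: FCKZ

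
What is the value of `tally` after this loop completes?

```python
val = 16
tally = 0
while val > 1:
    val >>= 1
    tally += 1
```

Count right shifts until 1
`tally` takes the values: 0 → 1 → 2 → 3 → 4

Answer: 4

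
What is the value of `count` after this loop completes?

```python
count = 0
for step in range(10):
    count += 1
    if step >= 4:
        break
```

Loop breaks when step reaches 4, count is 5
`count` takes the values: 0 → 1 → 2 → 3 → 4 → 5

Answer: 5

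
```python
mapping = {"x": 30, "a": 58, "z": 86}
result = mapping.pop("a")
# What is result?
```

Trace:
`mapping = {"x": 30, "a": 58, "z": 86}` → mapping = {'x': 30, 'a': 58, 'z': 86}
`result = mapping.pop("a")` → mapping = {'x': 30, 'z': 86}; result = 58
So result = 58

Answer: 58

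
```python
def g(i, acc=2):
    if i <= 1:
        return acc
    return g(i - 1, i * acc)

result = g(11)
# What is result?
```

Accumulator trace (n, acc): (11, 2) -> (10, 22) -> (9, 220) -> (8, 1980) -> (7, 15840) -> (6, 110880) -> (5, 665280) -> (4, 3326400) -> (3, 13305600) -> (2, 39916800) -> (1, 79833600) -> return 79833600

Answer: 79833600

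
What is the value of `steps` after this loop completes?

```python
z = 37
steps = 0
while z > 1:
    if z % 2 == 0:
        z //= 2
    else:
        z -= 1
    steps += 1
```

Steps to reduce 37 to 1
`steps` takes the values: 0 → 1 → 2 → 3 → 4 → 5 → 6 → 7

Answer: 7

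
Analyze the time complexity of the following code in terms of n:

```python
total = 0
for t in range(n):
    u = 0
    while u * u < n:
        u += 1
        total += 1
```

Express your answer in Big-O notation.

Each loop level contributes: n × √n. Multiplying the contributions gives O(n√n).

Answer: O(n√n)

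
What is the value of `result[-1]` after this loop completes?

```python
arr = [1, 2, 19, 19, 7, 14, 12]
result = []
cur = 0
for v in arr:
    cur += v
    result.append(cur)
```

Cumulative sum ends at 74
`result` takes the values: [] → [1] → [1, 3] → [1, 3, 22] → [1, 3, 22, 41] → [1, 3, 22, 41, 48] → [1, 3, 22, 41, 48, 62] → [1, 3, 22, 41, 48, 62, 74]
So `result[-1]` = 74

Answer: 74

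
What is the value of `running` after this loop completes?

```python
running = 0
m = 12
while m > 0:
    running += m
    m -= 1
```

Sum 12 down to 1
`running` takes the values: 0 → 12 → 23 → 33 → 42 → 50 → 57 → 63 → 68 → 72 → 75 → 77 → 78

Answer: 78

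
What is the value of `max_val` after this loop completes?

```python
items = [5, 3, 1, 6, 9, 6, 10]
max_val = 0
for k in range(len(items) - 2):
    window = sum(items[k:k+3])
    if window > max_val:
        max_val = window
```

Max sum of 3-element window in [5, 3, 1, 6, 9, 6, 10]
`max_val` takes the values: 0 → 9 → 10 → 16 → 21 → 25

Answer: 25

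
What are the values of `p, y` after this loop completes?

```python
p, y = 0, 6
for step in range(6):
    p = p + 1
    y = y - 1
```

p goes 0→6, y goes 6→0
`p, y` takes the values: (0, 6) → (1, 6) → (1, 5) → (2, 5) → (2, 4) → (3, 4) → (3, 3) → (4, 3) → (4, 2) → (5, 2) → (5, 1) → (6, 1) → (6, 0)

Answer: 6, 0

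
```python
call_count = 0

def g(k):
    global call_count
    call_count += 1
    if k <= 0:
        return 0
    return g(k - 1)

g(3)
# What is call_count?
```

Linear recursion stepping by 1: 4 calls from k=3 down to ≤0.

Answer: 4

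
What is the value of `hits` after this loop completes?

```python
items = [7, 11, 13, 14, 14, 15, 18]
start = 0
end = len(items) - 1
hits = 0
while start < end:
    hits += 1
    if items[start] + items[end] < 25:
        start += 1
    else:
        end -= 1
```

Steps to find pair summing to 25
`hits` takes the values: 0 → 1 → 2 → 3 → 4 → 5 → 6

Answer: 6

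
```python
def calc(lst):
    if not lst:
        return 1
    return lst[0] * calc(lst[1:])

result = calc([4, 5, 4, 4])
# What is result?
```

Product over [4, 5, 4, 4] = 4 * 5 * 4 * 4 = 320

Answer: 320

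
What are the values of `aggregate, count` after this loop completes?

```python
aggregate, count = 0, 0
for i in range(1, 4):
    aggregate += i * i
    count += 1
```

Sum of squares and count
`aggregate, count` takes the values: (0, 0) → (1, 0) → (1, 1) → (5, 1) → (5, 2) → (14, 2) → (14, 3)

Answer: 14, 3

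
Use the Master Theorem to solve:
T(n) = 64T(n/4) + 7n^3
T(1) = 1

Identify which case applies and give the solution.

a=64, b=4, f(n)=7n^3. log_4(64) = 3. Since c=3 = 3, Case 2 applies: T(n) = Θ(n^log_b(a) · log n) = O(n^3 log n).

Answer: O(n^3 log n) - Case 2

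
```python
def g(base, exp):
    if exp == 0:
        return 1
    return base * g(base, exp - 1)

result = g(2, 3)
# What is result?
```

g(2, 3) = 2 * 2 * 2 = 8

Answer: 8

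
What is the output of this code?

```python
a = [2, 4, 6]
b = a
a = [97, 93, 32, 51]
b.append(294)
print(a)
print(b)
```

Key concept: rebinding vs mutation: a is rebound to a new list, b still points at the original.
Step by step:
`a = [2, 4, 6]` → a = [2, 4, 6]
`b = a` → b = [2, 4, 6] (same object as a)
`a = [97, 93, 32, 51]` → a = [97, 93, 32, 51]
`b.append(294)` → b = [2, 4, 6, 294]
`print(a)` → prints [97, 93, 32, 51]
`print(b)` → prints [2, 4, 6, 294]

Answer:
[97, 93, 32, 51]
[2, 4, 6, 294]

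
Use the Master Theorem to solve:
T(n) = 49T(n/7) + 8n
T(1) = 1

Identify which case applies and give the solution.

a=49, b=7, f(n)=8n. log_7(49) = 2. Since c=1 < 2, Case 1 applies: T(n) = Θ(n^log_b(a)) = O(n^2).

Answer: O(n^2) - Case 1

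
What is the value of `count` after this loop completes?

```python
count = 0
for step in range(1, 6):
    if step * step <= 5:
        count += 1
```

Count numbers where step² ≤ 5
`count` takes the values: 0 → 1 → 2

Answer: 2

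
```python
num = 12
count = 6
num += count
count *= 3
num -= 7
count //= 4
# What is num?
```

Trace:
`num = 12` → num = 12
`count = 6` → count = 6
`num += count` → num = 18
`count *= 3` → count = 18
`num -= 7` → num = 11
`count //= 4` → count = 4
So num = 11

Answer: 11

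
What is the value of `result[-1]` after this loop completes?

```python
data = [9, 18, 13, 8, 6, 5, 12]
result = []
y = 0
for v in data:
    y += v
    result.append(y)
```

Cumulative sum ends at 71
`result` takes the values: [] → [9] → [9, 27] → [9, 27, 40] → [9, 27, 40, 48] → [9, 27, 40, 48, 54] → [9, 27, 40, 48, 54, 59] → [9, 27, 40, 48, 54, 59, 71]
So `result[-1]` = 71

Answer: 71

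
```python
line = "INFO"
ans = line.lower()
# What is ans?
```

Trace:
`line = "INFO"` → line = 'INFO'
`ans = line.lower()` → ans = 'info'
So ans = 'info'

Answer: 'info'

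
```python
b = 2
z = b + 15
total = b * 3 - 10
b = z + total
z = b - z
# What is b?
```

Trace:
`b = 2` → b = 2
`z = b + 15` → z = 17
`total = b * 3 - 10` → total = -4
`b = z + total` → b = 13
`z = b - z` → z = -4
So b = 13

Answer: 13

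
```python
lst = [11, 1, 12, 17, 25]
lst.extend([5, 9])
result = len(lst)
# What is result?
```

Trace:
`lst = [11, 1, 12, 17, 25]` → lst = [11, 1, 12, 17, 25]
`lst.extend([5, 9])` → lst = [11, 1, 12, 17, 25, 5, 9]
`result = len(lst)` → result = 7
So result = 7

Answer: 7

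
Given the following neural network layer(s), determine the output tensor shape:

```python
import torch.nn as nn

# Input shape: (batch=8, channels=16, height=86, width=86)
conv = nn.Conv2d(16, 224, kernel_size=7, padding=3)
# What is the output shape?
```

Input: (8, 16, 86, 86) -> Output: (8, 224, 86, 86)

Answer: (8, 224, 86, 86)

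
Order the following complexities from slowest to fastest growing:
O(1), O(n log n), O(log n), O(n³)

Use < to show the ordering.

Ordered by growth rate: O(1) < O(log n) < O(n log n) < O(n³)

Answer: O(1) < O(log n) < O(n log n) < O(n³)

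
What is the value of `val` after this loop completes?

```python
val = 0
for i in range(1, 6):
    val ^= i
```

XOR of 1 to 5
`val` takes the values: 0 → 1 → 3 → 0 → 4 → 1

Answer: 1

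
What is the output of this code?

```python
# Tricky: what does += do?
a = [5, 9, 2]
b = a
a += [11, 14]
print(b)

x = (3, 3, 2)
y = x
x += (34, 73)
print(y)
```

Key concept: += behavior differs for mutable vs immutable.
Step by step:
`a = [5, 9, 2]` → a = [5, 9, 2]
`b = a` → b = [5, 9, 2] (same object as a)
`a += [11, 14]` → a = [5, 9, 2, 11, 14] (same object as b); b = [5, 9, 2, 11, 14] (same object as a)
`print(b)` → prints [5, 9, 2, 11, 14]
`x = (3, 3, 2)` → x = (3, 3, 2)
`y = x` → y = (3, 3, 2)
`x += (34, 73)` → x = (3, 3, 2, 34, 73)
`print(y)` → prints (3, 3, 2)

Answer:
[5, 9, 2, 11, 14]
(3, 3, 2)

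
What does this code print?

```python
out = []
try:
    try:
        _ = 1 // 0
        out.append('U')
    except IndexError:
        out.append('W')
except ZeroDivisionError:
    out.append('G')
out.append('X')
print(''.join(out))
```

Execution trace: 'G' (outer except ZeroDivisionError) → 'X' (after the try/except). Output: GX

Answer: GX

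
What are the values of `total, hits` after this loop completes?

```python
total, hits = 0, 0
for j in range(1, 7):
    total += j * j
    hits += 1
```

Sum of squares and count
`total, hits` takes the values: (0, 0) → (1, 0) → (1, 1) → (5, 1) → (5, 2) → (14, 2) → (14, 3) → (30, 3) → (30, 4) → (55, 4) → (55, 5) → (91, 5) → (91, 6)

Answer: 91, 6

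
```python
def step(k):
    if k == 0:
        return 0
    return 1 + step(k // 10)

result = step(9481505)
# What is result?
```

Count of digits of 9481505: 7

Answer: 7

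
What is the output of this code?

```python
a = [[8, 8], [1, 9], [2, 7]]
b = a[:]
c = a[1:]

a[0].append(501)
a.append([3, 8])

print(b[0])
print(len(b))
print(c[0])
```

Key concept: slice with nested mutation.
Step by step:
`a = [[8, 8], [1, 9], [2, 7]]` → a = [[8, 8], [1, 9], [2, 7]]
`b = a[:]` → b = [[8, 8], [1, 9], [2, 7]]
`c = a[1:]` → c = [[1, 9], [2, 7]]
`a[0].append(501)` → a = [[8, 8, 501], [1, 9], [2, 7]]; b = [[8, 8, 501], [1, 9], [2, 7]]
`a.append([3, 8])` → a = [[8, 8, 501], [1, 9], [2, 7], [3, 8]]
`print(b[0])` → prints [8, 8, 501]
`print(len(b))` → prints 3
`print(c[0])` → prints [1, 9]

Answer:
[8, 8, 501]
3
[1, 9]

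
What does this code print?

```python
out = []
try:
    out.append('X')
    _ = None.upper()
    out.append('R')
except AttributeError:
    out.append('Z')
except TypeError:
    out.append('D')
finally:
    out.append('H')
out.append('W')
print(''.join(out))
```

Execution trace: 'X' (try body) → 'Z' (except AttributeError) → 'H' (finally) → 'W' (after the try/except). Output: XZHW

Answer: XZHW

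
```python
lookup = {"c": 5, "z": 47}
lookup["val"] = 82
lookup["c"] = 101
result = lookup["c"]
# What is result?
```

Trace:
`lookup = {"c": 5, "z": 47}` → lookup = {'c': 5, 'z': 47}
`lookup["val"] = 82` → lookup = {'c': 5, 'z': 47, 'val': 82}
`lookup["c"] = 101` → lookup = {'c': 101, 'z': 47, 'val': 82}
`result = lookup["c"]` → result = 101
So result = 101

Answer: 101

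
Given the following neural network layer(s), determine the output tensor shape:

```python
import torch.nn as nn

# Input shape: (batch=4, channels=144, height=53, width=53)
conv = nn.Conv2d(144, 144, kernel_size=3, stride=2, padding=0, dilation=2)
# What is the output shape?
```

Input: (4, 144, 53, 53) -> Output: (4, 144, 25, 25)

Answer: (4, 144, 25, 25)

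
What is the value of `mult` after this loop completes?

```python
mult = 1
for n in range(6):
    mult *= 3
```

3^6 = 729
`mult` takes the values: 1 → 3 → 9 → 27 → 81 → 243 → 729

Answer: 729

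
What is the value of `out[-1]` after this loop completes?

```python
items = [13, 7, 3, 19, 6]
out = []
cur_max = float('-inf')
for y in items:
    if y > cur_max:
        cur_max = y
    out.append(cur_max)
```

Running max ends at 19
`out` takes the values: [] → [13] → [13, 13] → [13, 13, 13] → [13, 13, 13, 19] → [13, 13, 13, 19, 19]
So `out[-1]` = 19

Answer: 19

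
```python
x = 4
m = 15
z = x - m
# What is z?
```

Trace:
`x = 4` → x = 4
`m = 15` → m = 15
`z = x - m` → z = -11
So z = -11

Answer: -11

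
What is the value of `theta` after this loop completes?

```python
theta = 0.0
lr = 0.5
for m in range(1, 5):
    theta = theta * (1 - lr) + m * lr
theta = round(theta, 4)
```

Moving average with lr=0.5
`theta` takes the values: 0.0 → 0.5 → 1.25 → 2.125 → 3.0625

Answer: 3.0625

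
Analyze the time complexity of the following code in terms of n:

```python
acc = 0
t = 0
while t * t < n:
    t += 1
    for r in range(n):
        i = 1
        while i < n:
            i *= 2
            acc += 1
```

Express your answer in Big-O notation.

Each loop level contributes: √n × n × log n. Multiplying the contributions gives O(n√n log n).

Answer: O(n√n log n)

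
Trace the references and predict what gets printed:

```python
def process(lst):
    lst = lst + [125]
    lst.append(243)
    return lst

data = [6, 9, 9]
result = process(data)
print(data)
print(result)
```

Key concept: rebinding parameter vs mutation.
Step by step:
`data = [6, 9, 9]` → data = [6, 9, 9]
`result = process(data)` → result = [6, 9, 9, 125, 243]
`print(data)` → prints [6, 9, 9]
`print(result)` → prints [6, 9, 9, 125, 243]

Answer:
[6, 9, 9]
[6, 9, 9, 125, 243]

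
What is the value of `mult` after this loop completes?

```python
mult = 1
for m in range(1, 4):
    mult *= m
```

3! = 6
`mult` takes the values: 1 → 2 → 6

Answer: 6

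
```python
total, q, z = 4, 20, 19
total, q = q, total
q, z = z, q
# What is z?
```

Trace:
`total, q, z = 4, 20, 19` → total = 4; q = 20; z = 19
`total, q = q, total` → total = 20; q = 4
`q, z = z, q` → q = 19; z = 4
So z = 4

Answer: 4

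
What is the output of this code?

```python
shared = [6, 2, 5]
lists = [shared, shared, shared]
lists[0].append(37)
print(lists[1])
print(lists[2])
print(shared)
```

Key concept: list of same reference.
Step by step:
`shared = [6, 2, 5]` → shared = [6, 2, 5]
`lists = [shared, shared, shared]` → lists = [[6, 2, 5], [6, 2, 5], [6, 2, 5]]
`lists[0].append(37)` → shared = [6, 2, 5, 37]; lists = [[6, 2, 5, 37], [6, 2, 5, 37], [6, 2, 5, 37]]
`print(lists[1])` → prints [6, 2, 5, 37]
`print(lists[2])` → prints [6, 2, 5, 37]
`print(shared)` → prints [6, 2, 5, 37]

Answer:
[6, 2, 5, 37]
[6, 2, 5, 37]
[6, 2, 5, 37]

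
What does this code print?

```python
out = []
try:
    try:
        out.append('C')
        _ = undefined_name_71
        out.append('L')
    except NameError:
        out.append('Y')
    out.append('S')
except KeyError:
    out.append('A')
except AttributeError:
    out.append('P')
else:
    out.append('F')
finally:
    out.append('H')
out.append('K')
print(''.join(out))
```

Execution trace: 'C' (inner try body) → 'Y' (inner except NameError) → 'S' (try body, no exception) → 'F' (else) → 'H' (finally) → 'K' (after the try/except). Output: CYSFHK

Answer: CYSFHK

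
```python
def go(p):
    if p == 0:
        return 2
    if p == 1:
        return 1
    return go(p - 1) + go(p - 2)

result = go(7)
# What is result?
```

Build up from base cases: go(0)=2, go(1)=1, go(2)=3, go(3)=4, go(4)=7, go(5)=11, go(6)=18, ..., go(7)=29

Answer: 29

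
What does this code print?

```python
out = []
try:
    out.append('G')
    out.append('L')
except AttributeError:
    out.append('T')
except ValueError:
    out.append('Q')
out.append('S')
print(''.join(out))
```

Execution trace: 'G' (try body) → 'L' (try body, no exception) → 'S' (after the try/except). Output: GLS

Answer: GLS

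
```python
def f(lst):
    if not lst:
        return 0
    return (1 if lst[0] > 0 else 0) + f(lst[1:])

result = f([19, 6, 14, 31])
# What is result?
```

Count of positive elements in [19, 6, 14, 31] = 4

Answer: 4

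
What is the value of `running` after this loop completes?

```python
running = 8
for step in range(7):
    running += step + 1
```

Start at 8, add 1 to 7 = 36
`running` takes the values: 8 → 9 → 11 → 14 → 18 → 23 → 29 → 36

Answer: 36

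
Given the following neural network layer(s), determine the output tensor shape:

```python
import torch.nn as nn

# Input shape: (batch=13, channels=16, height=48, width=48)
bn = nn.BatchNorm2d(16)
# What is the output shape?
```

Input: (13, 16, 48, 48) -> Output: (13, 16, 48, 48)

Answer: (13, 16, 48, 48)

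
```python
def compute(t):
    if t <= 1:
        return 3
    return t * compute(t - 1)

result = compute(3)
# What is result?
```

compute(3) = 3 * 2 * 3 = 18

Answer: 18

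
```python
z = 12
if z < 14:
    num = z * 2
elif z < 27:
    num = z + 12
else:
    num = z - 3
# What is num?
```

Trace:
`z = 12` → z = 12
`if z < 14: ...` → z < 14 is True → num = 24
So num = 24

Answer: 24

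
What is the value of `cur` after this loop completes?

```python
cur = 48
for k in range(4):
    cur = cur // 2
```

Halve 4 times: 48 // 2^4 = 3
`cur` takes the values: 48 → 24 → 12 → 6 → 3

Answer: 3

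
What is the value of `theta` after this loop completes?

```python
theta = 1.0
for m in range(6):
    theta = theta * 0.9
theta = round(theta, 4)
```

Exponential decay: 1.0 * 0.9^6
`theta` takes the values: 1.0 → 0.9 → 0.81 → 0.729 → 0.6561 → 0.59049 → 0.531441 → 0.5314

Answer: 0.5314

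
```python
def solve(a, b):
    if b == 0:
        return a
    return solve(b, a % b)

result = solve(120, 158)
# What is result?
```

solve(120, 158) -> solve(158, 120) -> solve(120, 38) -> solve(38, 6) -> solve(6, 2) -> solve(2, 0) -> 2

Answer: 2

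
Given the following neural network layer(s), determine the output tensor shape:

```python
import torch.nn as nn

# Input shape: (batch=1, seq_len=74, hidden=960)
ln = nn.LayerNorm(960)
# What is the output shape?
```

Input: (1, 74, 960) -> Output: (1, 74, 960)

Answer: (1, 74, 960)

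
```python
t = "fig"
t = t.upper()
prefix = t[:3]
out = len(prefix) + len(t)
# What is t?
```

Trace:
`t = "fig"` → t = 'fig'
`t = t.upper()` → t = 'FIG'
`prefix = t[:3]` → prefix = 'FIG'
`out = len(prefix) + len(t)` → out = 6
So t = 'FIG'

Answer: 'FIG'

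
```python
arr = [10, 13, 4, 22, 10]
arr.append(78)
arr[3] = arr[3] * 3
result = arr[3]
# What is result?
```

Trace:
`arr = [10, 13, 4, 22, 10]` → arr = [10, 13, 4, 22, 10]
`arr.append(78)` → arr = [10, 13, 4, 22, 10, 78]
`arr[3] = arr[3] * 3` → arr = [10, 13, 4, 66, 10, 78]
`result = arr[3]` → result = 66
So result = 66

Answer: 66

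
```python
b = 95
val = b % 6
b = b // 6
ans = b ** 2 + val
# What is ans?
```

Trace:
`b = 95` → b = 95
`val = b % 6` → val = 5
`b = b // 6` → b = 15
`ans = b ** 2 + val` → ans = 230
So ans = 230

Answer: 230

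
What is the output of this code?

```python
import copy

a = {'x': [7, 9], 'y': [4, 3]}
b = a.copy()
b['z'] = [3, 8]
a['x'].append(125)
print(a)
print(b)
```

Key concept: shallow copy of dict with mutable values.
Step by step:
`a = {'x': [7, 9], 'y': [4, 3]}` → a = {'x': [7, 9], 'y': [4, 3]}
`b = a.copy()` → b = {'x': [7, 9], 'y': [4, 3]}
`b['z'] = [3, 8]` → b = {'x': [7, 9], 'y': [4, 3], 'z': [3, 8]}
`a['x'].append(125)` → a = {'x': [7, 9, 125], 'y': [4, 3]}; b = {'x': [7, 9, 125], 'y': [4, 3], 'z': [3, 8]}
`print(a)` → prints {'x': [7, 9, 125], 'y': [4, 3]}
`print(b)` → prints {'x': [7, 9, 125], 'y': [4, 3], 'z': [3, 8]}

Answer:
{'x': [7, 9, 125], 'y': [4, 3]}
{'x': [7, 9, 125], 'y': [4, 3], 'z': [3, 8]}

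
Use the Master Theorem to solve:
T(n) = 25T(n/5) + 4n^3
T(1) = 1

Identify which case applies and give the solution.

a=25, b=5, f(n)=4n^3. log_5(25) = 2. Since c=3 > 2 and the regularity condition holds (25(n/5)^3 = (25/5^3)n^3 with 25/5^3 < 1), Case 3 applies: T(n) = Θ(f(n)) = O(n^3).

Answer: O(n^3) - Case 3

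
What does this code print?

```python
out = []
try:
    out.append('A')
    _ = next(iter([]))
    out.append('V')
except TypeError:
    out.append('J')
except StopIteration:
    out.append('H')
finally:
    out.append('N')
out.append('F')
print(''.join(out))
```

Execution trace: 'A' (try body) → 'H' (except StopIteration) → 'N' (finally) → 'F' (after the try/except). Output: AHNF

Answer: AHNF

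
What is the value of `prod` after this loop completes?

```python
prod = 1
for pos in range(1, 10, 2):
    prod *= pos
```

Product of 1, 3, 5, ... up to 9
`prod` takes the values: 1 → 3 → 15 → 105 → 945

Answer: 945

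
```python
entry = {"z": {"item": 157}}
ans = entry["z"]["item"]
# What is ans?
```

Trace:
`entry = {"z": {"item": 157}}` → entry = {'z': {'item': 157}}
`ans = entry["z"]["item"]` → ans = 157
So ans = 157

Answer: 157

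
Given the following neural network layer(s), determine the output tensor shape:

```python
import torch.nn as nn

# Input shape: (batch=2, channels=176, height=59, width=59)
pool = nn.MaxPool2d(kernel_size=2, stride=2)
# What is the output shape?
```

Input: (2, 176, 59, 59) -> Output: (2, 176, 29, 29)

Answer: (2, 176, 29, 29)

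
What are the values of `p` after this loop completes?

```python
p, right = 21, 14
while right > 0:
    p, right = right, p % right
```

GCD of 21 and 14
`p` takes the values: 21 → 14 → 7

Answer: 7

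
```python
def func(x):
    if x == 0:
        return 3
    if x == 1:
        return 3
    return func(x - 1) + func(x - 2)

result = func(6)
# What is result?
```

Build up from base cases: func(0)=3, func(1)=3, func(2)=6, func(3)=9, func(4)=15, func(5)=24, func(6)=39

Answer: 39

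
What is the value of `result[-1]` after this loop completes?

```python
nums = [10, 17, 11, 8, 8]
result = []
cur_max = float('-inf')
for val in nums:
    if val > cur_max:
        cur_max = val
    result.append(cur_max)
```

Running max ends at 17
`result` takes the values: [] → [10] → [10, 17] → [10, 17, 17] → [10, 17, 17, 17] → [10, 17, 17, 17, 17]
So `result[-1]` = 17

Answer: 17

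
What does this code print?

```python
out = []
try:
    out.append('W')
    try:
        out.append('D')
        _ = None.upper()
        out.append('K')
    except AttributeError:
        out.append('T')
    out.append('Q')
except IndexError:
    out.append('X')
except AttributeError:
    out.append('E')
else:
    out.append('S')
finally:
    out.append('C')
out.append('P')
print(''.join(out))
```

Execution trace: 'W' (try body) → 'D' (inner try body) → 'T' (inner except AttributeError) → 'Q' (try body, no exception) → 'S' (else) → 'C' (finally) → 'P' (after the try/except). Output: WDTQSCP

Answer: WDTQSCP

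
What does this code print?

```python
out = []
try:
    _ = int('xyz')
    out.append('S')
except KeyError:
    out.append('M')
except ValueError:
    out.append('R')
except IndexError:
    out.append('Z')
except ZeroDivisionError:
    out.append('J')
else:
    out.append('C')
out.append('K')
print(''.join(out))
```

Execution trace: 'R' (except ValueError) → 'K' (after the try/except). Output: RK

Answer: RK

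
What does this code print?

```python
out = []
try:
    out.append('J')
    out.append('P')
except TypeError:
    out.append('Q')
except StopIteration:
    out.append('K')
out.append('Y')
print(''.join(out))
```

Execution trace: 'J' (try body) → 'P' (try body, no exception) → 'Y' (after the try/except). Output: JPY

Answer: JPY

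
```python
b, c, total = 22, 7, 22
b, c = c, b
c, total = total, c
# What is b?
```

Trace:
`b, c, total = 22, 7, 22` → b = 22; c = 7; total = 22
`b, c = c, b` → b = 7; c = 22
`c, total = total, c` → c = 22; total = 22
So b = 7

Answer: 7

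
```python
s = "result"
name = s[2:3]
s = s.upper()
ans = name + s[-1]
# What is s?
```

Trace:
`s = "result"` → s = 'result'
`name = s[2:3]` → name = 's'
`s = s.upper()` → s = 'RESULT'
`ans = name + s[-1]` → ans = 'sT'
So s = 'RESULT'

Answer: 'RESULT'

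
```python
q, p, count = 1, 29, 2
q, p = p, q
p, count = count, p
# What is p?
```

Trace:
`q, p, count = 1, 29, 2` → q = 1; p = 29; count = 2
`q, p = p, q` → q = 29; p = 1
`p, count = count, p` → p = 2; count = 1
So p = 2

Answer: 2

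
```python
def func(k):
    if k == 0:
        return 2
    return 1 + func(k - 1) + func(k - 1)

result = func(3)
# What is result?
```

func(k) = 1 + 2·func(k-1), func(0)=2. Closed form: (2+1)·2^3 - 1 = 23.

Answer: 23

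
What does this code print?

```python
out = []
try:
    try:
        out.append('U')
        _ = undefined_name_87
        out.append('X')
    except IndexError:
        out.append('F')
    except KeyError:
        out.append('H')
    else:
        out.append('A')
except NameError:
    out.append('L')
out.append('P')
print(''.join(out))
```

Execution trace: 'U' (inner try body) → 'L' (outer except NameError) → 'P' (after the try/except). Output: ULP

Answer: ULP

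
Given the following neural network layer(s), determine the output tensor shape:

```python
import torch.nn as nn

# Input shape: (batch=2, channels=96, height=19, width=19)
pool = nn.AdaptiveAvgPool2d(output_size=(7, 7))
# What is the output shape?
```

Input: (2, 96, 19, 19) -> Output: (2, 96, 7, 7)

Answer: (2, 96, 7, 7)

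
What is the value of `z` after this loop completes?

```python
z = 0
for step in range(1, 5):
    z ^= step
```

XOR of 1 to 4
`z` takes the values: 0 → 1 → 3 → 0 → 4

Answer: 4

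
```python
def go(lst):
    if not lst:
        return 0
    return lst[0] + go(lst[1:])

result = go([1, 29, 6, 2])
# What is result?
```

1 + 29 + 6 + 2 + 0 = 38

Answer: 38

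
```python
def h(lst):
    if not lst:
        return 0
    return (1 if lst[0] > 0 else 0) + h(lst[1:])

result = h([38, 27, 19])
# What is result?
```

Count of positive elements in [38, 27, 19] = 3

Answer: 3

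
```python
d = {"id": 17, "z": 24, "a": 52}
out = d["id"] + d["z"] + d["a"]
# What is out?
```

Trace:
`d = {"id": 17, "z": 24, "a": 52}` → d = {'id': 17, 'z': 24, 'a': 52}
`out = d["id"] + d["z"] + d["a"]` → out = 93
So out = 93

Answer: 93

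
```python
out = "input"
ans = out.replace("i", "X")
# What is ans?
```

Trace:
`out = "input"` → out = 'input'
`ans = out.replace("i", "X")` → ans = 'Xnput'
So ans = 'Xnput'

Answer: 'Xnput'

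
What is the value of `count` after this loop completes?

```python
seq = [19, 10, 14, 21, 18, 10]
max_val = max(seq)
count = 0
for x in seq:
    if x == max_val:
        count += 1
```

Count of max value 21 in [19, 10, 14, 21, 18, 10]
`count` takes the values: 0 → 1

Answer: 1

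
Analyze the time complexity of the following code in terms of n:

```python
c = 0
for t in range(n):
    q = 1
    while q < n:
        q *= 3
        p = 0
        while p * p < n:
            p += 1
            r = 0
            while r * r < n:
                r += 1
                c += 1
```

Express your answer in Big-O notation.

Each loop level contributes: n × log n × √n × √n. Multiplying the contributions gives O(n^2 log n).

Answer: O(n^2 log n)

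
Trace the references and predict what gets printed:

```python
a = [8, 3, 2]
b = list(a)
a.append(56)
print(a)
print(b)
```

Key concept: list() constructor creates copy.
Step by step:
`a = [8, 3, 2]` → a = [8, 3, 2]
`b = list(a)` → b = [8, 3, 2]
`a.append(56)` → a = [8, 3, 2, 56]
`print(a)` → prints [8, 3, 2, 56]
`print(b)` → prints [8, 3, 2]

Answer:
[8, 3, 2, 56]
[8, 3, 2]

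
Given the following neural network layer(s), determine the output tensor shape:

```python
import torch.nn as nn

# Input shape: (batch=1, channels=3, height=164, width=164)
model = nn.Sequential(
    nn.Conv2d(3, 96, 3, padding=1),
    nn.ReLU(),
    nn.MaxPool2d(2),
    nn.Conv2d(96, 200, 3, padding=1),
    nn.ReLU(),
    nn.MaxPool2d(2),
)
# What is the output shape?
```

Input: (1, 3, 164, 164) -> after first Conv2d: (1, 96, 164, 164) -> after first MaxPool2d: (1, 96, 82, 82) -> after second Conv2d: (1, 200, 82, 82) -> Output: (1, 200, 41, 41)

Answer: (1, 200, 41, 41)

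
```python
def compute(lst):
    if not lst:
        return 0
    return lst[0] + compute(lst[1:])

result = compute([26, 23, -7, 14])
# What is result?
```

26 + 23 + (-7) + 14 + 0 = 56

Answer: 56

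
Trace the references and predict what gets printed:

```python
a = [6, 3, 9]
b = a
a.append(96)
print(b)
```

Key concept: basic list aliasing.
Step by step:
`a = [6, 3, 9]` → a = [6, 3, 9]
`b = a` → b = [6, 3, 9] (same object as a)
`a.append(96)` → a = [6, 3, 9, 96] (same object as b); b = [6, 3, 9, 96] (same object as a)
`print(b)` → prints [6, 3, 9, 96]

Answer: [6, 3, 9, 96]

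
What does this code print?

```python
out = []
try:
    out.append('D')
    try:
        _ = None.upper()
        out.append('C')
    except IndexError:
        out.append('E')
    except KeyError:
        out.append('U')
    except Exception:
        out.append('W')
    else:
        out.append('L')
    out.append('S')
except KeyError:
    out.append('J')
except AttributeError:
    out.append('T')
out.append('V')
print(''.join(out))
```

Execution trace: 'D' (try body) → 'W' (inner except Exception) → 'S' (try body, no exception) → 'V' (after the try/except). Output: DWSV

Answer: DWSV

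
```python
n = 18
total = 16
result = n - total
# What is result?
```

Trace:
`n = 18` → n = 18
`total = 16` → total = 16
`result = n - total` → result = 2
So result = 2

Answer: 2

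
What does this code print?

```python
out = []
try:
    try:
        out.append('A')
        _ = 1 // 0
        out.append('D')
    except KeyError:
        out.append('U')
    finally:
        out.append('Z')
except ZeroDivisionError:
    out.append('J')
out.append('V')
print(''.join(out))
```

Execution trace: 'A' (try body) → 'Z' (finally) → 'J' (outer except ZeroDivisionError) → 'V' (after the try/except). Output: AZJV

Answer: AZJV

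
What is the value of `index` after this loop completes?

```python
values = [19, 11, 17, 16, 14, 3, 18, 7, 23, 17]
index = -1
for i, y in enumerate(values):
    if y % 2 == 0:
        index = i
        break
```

First even number index in [19, 11, 17, 16, 14, 3, 18, 7, 23, 17]
`index` takes the values: -1 → 3

Answer: 3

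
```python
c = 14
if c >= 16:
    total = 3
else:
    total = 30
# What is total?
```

Trace:
`c = 14` → c = 14
`if c >= 16: ...` → c >= 16 is False, take else branch → total = 30
So total = 30

Answer: 30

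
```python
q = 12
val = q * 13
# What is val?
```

Trace:
`q = 12` → q = 12
`val = q * 13` → val = 156
So val = 156

Answer: 156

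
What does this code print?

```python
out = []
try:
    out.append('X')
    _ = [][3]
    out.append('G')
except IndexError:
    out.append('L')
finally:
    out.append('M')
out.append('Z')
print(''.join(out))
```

Execution trace: 'X' (try body) → 'L' (except IndexError) → 'M' (finally) → 'Z' (after the try/except). Output: XLMZ

Answer: XLMZ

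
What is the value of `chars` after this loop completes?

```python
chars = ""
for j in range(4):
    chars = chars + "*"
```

Repeat '*' 4 times
`chars` takes the values: "" → "*" → "**" → "***" → "****"

Answer: "****"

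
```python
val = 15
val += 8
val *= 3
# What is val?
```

Trace:
`val = 15` → val = 15
`val += 8` → val = 23
`val *= 3` → val = 69
So val = 69

Answer: 69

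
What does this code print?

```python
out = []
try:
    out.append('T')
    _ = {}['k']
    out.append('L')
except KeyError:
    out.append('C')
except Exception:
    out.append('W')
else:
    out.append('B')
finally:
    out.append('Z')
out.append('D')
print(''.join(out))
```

Execution trace: 'T' (try body) → 'C' (except KeyError) → 'Z' (finally) → 'D' (after the try/except). Output: TCZD

Answer: TCZD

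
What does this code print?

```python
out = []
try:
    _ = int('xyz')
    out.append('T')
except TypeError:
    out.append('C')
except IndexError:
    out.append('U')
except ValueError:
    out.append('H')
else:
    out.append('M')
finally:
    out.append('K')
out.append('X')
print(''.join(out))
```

Execution trace: 'H' (except ValueError) → 'K' (finally) → 'X' (after the try/except). Output: HKX

Answer: HKX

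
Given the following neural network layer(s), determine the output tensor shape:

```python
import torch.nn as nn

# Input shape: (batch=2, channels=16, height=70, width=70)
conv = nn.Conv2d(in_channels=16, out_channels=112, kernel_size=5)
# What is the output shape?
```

Input: (2, 16, 70, 70) -> Output: (2, 112, 66, 66)

Answer: (2, 112, 66, 66)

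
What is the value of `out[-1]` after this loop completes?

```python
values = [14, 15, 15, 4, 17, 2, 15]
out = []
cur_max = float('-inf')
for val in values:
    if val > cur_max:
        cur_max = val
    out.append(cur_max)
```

Running max ends at 17
`out` takes the values: [] → [14] → [14, 15] → [14, 15, 15] → [14, 15, 15, 15] → [14, 15, 15, 15, 17] → [14, 15, 15, 15, 17, 17] → [14, 15, 15, 15, 17, 17, 17]
So `out[-1]` = 17

Answer: 17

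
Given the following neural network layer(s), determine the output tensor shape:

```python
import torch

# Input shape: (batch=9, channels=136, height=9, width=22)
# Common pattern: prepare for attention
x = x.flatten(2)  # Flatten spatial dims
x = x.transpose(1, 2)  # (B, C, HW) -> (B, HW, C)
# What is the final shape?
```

Input: (9, 136, 9, 22) -> after flatten(2): (9, 136, 198) -> Output: (9, 198, 136)

Answer: (9, 198, 136)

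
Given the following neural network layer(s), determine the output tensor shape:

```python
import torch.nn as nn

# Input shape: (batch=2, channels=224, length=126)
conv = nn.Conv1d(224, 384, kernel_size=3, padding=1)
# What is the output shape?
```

Input: (2, 224, 126) -> Output: (2, 384, 126)

Answer: (2, 384, 126)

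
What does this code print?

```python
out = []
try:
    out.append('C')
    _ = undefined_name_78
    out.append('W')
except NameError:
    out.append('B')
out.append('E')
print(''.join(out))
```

Execution trace: 'C' (try body) → 'B' (except NameError) → 'E' (after the try/except). Output: CBE

Answer: CBE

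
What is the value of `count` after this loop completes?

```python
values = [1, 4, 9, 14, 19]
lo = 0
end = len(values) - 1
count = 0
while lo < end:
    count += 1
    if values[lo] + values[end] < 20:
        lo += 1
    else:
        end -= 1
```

Steps to find pair summing to 20
`count` takes the values: 0 → 1 → 2 → 3 → 4

Answer: 4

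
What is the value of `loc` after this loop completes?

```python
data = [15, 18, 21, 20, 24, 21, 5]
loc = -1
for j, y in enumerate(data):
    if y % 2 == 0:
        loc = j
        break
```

First even number index in [15, 18, 21, 20, 24, 21, 5]
`loc` takes the values: -1 → 1

Answer: 1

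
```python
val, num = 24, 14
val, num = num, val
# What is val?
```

Trace:
`val, num = 24, 14` → val = 24; num = 14
`val, num = num, val` → val = 14; num = 24
So val = 14

Answer: 14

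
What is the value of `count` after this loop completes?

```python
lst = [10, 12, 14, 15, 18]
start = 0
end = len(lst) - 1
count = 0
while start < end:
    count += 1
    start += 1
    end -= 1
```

Iterations until pointers meet (list length 5)
`count` takes the values: 0 → 1 → 2

Answer: 2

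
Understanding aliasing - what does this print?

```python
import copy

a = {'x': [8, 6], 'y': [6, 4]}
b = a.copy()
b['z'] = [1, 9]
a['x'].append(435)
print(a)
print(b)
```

Key concept: shallow copy of dict with mutable values.
Step by step:
`a = {'x': [8, 6], 'y': [6, 4]}` → a = {'x': [8, 6], 'y': [6, 4]}
`b = a.copy()` → b = {'x': [8, 6], 'y': [6, 4]}
`b['z'] = [1, 9]` → b = {'x': [8, 6], 'y': [6, 4], 'z': [1, 9]}
`a['x'].append(435)` → a = {'x': [8, 6, 435], 'y': [6, 4]}; b = {'x': [8, 6, 435], 'y': [6, 4], 'z': [1, 9]}
`print(a)` → prints {'x': [8, 6, 435], 'y': [6, 4]}
`print(b)` → prints {'x': [8, 6, 435], 'y': [6, 4], 'z': [1, 9]}

Answer:
{'x': [8, 6, 435], 'y': [6, 4]}
{'x': [8, 6, 435], 'y': [6, 4], 'z': [1, 9]}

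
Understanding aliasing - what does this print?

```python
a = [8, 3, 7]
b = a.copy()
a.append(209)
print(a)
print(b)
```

Key concept: list.copy() creates independent copy.
Step by step:
`a = [8, 3, 7]` → a = [8, 3, 7]
`b = a.copy()` → b = [8, 3, 7]
`a.append(209)` → a = [8, 3, 7, 209]
`print(a)` → prints [8, 3, 7, 209]
`print(b)` → prints [8, 3, 7]

Answer:
[8, 3, 7, 209]
[8, 3, 7]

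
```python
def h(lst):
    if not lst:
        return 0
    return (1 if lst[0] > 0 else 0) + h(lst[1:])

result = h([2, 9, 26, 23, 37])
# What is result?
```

Count of positive elements in [2, 9, 26, 23, 37] = 5

Answer: 5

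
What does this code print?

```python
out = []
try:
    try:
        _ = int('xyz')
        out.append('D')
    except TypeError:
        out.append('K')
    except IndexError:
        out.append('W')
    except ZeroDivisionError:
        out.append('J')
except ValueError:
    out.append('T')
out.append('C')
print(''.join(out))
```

Execution trace: 'T' (outer except ValueError) → 'C' (after the try/except). Output: TC

Answer: TC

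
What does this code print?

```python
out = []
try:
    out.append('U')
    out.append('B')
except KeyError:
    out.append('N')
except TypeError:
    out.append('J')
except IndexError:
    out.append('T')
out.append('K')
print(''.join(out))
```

Execution trace: 'U' (try body) → 'B' (try body, no exception) → 'K' (after the try/except). Output: UBK

Answer: UBK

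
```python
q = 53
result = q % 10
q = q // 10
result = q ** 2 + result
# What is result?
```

Trace:
`q = 53` → q = 53
`result = q % 10` → result = 3
`q = q // 10` → q = 5
`result = q ** 2 + result` → result = 28
So result = 28

Answer: 28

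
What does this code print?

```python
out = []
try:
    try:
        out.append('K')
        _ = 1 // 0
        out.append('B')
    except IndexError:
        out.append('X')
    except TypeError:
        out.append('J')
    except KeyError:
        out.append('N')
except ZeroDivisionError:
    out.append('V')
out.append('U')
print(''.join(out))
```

Execution trace: 'K' (try body) → 'V' (outer except ZeroDivisionError) → 'U' (after the try/except). Output: KVU

Answer: KVU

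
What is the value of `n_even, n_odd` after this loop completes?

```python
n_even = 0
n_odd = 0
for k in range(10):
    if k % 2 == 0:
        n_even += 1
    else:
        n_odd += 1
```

Count evens and odds in range(10)
`n_even, n_odd` takes the values: (0, 0) → (1, 0) → (1, 1) → (2, 1) → (2, 2) → (3, 2) → (3, 3) → (4, 3) → (4, 4) → (5, 4) → (5, 5)

Answer: 5, 5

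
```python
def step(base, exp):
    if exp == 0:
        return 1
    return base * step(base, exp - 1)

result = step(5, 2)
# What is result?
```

step(5, 2) = 5 * 5 = 25

Answer: 25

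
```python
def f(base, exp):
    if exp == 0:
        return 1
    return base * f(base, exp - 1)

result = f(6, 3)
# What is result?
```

f(6, 3) = 6 * 6 * 6 = 216

Answer: 216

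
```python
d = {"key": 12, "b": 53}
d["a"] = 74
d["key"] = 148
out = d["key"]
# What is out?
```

Trace:
`d = {"key": 12, "b": 53}` → d = {'key': 12, 'b': 53}
`d["a"] = 74` → d = {'key': 12, 'b': 53, 'a': 74}
`d["key"] = 148` → d = {'key': 148, 'b': 53, 'a': 74}
`out = d["key"]` → out = 148
So out = 148

Answer: 148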